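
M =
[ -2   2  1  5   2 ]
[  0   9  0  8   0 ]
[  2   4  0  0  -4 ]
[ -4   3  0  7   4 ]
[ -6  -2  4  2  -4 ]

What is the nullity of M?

1

Row reduce to echelon form.
R3 ← R3 + R1: [0, 6, 1, 5, -2]
R4 ← R4 − (2)·R1: [0, -1, -2, -3, 0]
R5 ← R5 − (3)·R1: [0, -8, 1, -13, -10]
R3 ← R3 − (2/3)·R2: [0, 0, 1, -1/3, -2]
R4 ← R4 + (1/9)·R2: [0, 0, -2, -19/9, 0]
R5 ← R5 + (8/9)·R2: [0, 0, 1, -53/9, -10]
R4 ← R4 + (2)·R3: [0, 0, 0, -25/9, -4]
R5 ← R5 − R3: [0, 0, 0, -50/9, -8]
R5 ← R5 − (2)·R4: [0, 0, 0, 0, 0]
4 nonzero rows, so rank(M) = 4.
M has 5 columns; by rank–nullity, nullity = 5 − 4 = 1.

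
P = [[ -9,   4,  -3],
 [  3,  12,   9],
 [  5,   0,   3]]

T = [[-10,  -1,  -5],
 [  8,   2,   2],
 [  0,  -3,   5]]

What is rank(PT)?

2

First compute PT:
[[122,  26,  38],
 [ 66,  -6,  54],
 [-50, -14, -10]]
Now row reduce the product.
R2 ← R2 − (33/61)·R1: [0, -1224/61, 2040/61]
R3 ← R3 + (25/61)·R1: [0, -204/61, 340/61]
R3 ← R3 − (1/6)·R2: [0, 0, 0]
2 nonzero rows, so rank(PT) = 2.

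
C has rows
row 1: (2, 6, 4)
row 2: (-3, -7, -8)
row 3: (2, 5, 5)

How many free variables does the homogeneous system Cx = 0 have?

Row reduce to echelon form.
R2 ← R2 + (3/2)·R1: [0, 2, -2]
R3 ← R3 − R1: [0, -1, 1]
R3 ← R3 + (1/2)·R2: [0, 0, 0]
2 nonzero rows, so rank(C) = 2.
C has 3 columns; by rank–nullity, nullity = 3 − 2 = 1.

1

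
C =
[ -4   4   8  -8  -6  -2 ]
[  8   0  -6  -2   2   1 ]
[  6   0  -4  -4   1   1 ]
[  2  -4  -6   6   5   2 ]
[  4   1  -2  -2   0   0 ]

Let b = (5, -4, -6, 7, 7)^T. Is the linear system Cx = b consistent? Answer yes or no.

no

Row reduce the augmented matrix [C | b].
R2 ← R2 + (2)·R1: [0, 8, 10, -18, -10, -3, 6]
R3 ← R3 + (3/2)·R1: [0, 6, 8, -16, -8, -2, 3/2]
R4 ← R4 + (1/2)·R1: [0, -2, -2, 2, 2, 1, 19/2]
R5 ← R5 + R1: [0, 5, 6, -10, -6, -2, 12]
R3 ← R3 − (3/4)·R2: [0, 0, 1/2, -5/2, -1/2, 1/4, -3]
R4 ← R4 + (1/4)·R2: [0, 0, 1/2, -5/2, -1/2, 1/4, 11]
R5 ← R5 − (5/8)·R2: [0, 0, -1/4, 5/4, 1/4, -1/8, 33/4]
R4 ← R4 − R3: [0, 0, 0, 0, 0, 0, 14]
R5 ← R5 + (1/2)·R3: [0, 0, 0, 0, 0, 0, 27/4]
R5 ← R5 − (27/56)·R4: [0, 0, 0, 0, 0, 0, 0]
The echelon form has 4 nonzero rows; the last pivot sits in the augmented column, so rank(C) = 3 but rank([C|b]) = 4.
Since the ranks differ, the system is inconsistent.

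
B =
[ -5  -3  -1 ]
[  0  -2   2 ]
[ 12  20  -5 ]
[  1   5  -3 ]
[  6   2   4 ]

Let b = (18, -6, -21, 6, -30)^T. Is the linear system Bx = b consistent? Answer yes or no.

yes

Row reduce the augmented matrix [B | b].
R3 ← R3 + (12/5)·R1: [0, 64/5, -37/5, 111/5]
R4 ← R4 + (1/5)·R1: [0, 22/5, -16/5, 48/5]
R5 ← R5 + (6/5)·R1: [0, -8/5, 14/5, -42/5]
R3 ← R3 + (32/5)·R2: [0, 0, 27/5, -81/5]
R4 ← R4 + (11/5)·R2: [0, 0, 6/5, -18/5]
R5 ← R5 − (4/5)·R2: [0, 0, 6/5, -18/5]
R4 ← R4 − (2/9)·R3: [0, 0, 0, 0]
R5 ← R5 − (2/9)·R3: [0, 0, 0, 0]
The echelon form has 3 nonzero rows, and every pivot lies in the first 3 columns, so rank(B) = rank([B|b]) = 3.
The system is consistent.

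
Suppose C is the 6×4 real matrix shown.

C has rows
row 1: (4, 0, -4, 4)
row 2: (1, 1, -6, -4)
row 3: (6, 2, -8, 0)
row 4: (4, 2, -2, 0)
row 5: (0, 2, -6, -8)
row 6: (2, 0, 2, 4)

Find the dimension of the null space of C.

Row reduce to echelon form.
R2 ← R2 − (1/4)·R1: [0, 1, -5, -5]
R3 ← R3 − (3/2)·R1: [0, 2, -2, -6]
R4 ← R4 − R1: [0, 2, 2, -4]
R6 ← R6 − (1/2)·R1: [0, 0, 4, 2]
R3 ← R3 − (2)·R2: [0, 0, 8, 4]
R4 ← R4 − (2)·R2: [0, 0, 12, 6]
R5 ← R5 − (2)·R2: [0, 0, 4, 2]
R4 ← R4 − (3/2)·R3: [0, 0, 0, 0]
R5 ← R5 − (1/2)·R3: [0, 0, 0, 0]
R6 ← R6 − (1/2)·R3: [0, 0, 0, 0]
3 nonzero rows, so rank(C) = 3.
C has 4 columns; by rank–nullity, nullity = 4 − 3 = 1.

1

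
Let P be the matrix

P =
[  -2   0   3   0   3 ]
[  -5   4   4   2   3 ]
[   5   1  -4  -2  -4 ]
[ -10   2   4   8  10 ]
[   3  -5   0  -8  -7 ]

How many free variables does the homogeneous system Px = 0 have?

0

Row reduce to echelon form.
R2 ← R2 − (5/2)·R1: [0, 4, -7/2, 2, -9/2]
R3 ← R3 + (5/2)·R1: [0, 1, 7/2, -2, 7/2]
R4 ← R4 − (5)·R1: [0, 2, -11, 8, -5]
R5 ← R5 + (3/2)·R1: [0, -5, 9/2, -8, -5/2]
R3 ← R3 − (1/4)·R2: [0, 0, 35/8, -5/2, 37/8]
R4 ← R4 − (1/2)·R2: [0, 0, -37/4, 7, -11/4]
R5 ← R5 + (5/4)·R2: [0, 0, 1/8, -11/2, -65/8]
R4 ← R4 + (74/35)·R3: [0, 0, 0, 12/7, 246/35]
R5 ← R5 − (1/35)·R3: [0, 0, 0, -38/7, -289/35]
R5 ← R5 + (19/6)·R4: [0, 0, 0, 0, 14]
5 nonzero rows, so rank(P) = 5.
P has 5 columns; by rank–nullity, nullity = 5 − 5 = 0.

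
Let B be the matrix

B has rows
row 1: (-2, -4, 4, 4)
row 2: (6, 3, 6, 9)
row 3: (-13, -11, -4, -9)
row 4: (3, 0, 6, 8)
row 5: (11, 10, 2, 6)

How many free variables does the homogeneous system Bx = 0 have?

Row reduce to echelon form.
R2 ← R2 + (3)·R1: [0, -9, 18, 21]
R3 ← R3 − (13/2)·R1: [0, 15, -30, -35]
R4 ← R4 + (3/2)·R1: [0, -6, 12, 14]
R5 ← R5 + (11/2)·R1: [0, -12, 24, 28]
R3 ← R3 + (5/3)·R2: [0, 0, 0, 0]
R4 ← R4 − (2/3)·R2: [0, 0, 0, 0]
R5 ← R5 − (4/3)·R2: [0, 0, 0, 0]
2 nonzero rows, so rank(B) = 2.
B has 4 columns; by rank–nullity, nullity = 4 − 2 = 2.

2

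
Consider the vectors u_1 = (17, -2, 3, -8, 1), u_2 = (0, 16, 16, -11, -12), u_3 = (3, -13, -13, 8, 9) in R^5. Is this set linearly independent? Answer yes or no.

yes

Form the matrix with these vectors as rows and row reduce.
R3 ← R3 − (3/17)·R1: [0, -215/17, -230/17, 160/17, 150/17]
R3 ← R3 + (215/272)·R2: [0, 0, -15/17, 195/272, -45/68]
3 nonzero rows, so the 3 vectors span a space of dimension 3.
Since 3 = 3, the vectors are linearly independent.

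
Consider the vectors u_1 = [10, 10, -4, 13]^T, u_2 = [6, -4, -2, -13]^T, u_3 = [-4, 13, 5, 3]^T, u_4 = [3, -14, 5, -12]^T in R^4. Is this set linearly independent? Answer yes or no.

yes

Form the matrix with these vectors as rows and row reduce.
R2 ← R2 − (3/5)·R1: [0, -10, 2/5, -104/5]
R3 ← R3 + (2/5)·R1: [0, 17, 17/5, 41/5]
R4 ← R4 − (3/10)·R1: [0, -17, 31/5, -159/10]
R3 ← R3 + (17/10)·R2: [0, 0, 102/25, -679/25]
R4 ← R4 − (17/10)·R2: [0, 0, 138/25, 973/50]
R4 ← R4 − (23/17)·R3: [0, 0, 0, 1911/34]
4 nonzero rows, so the 4 vectors span a space of dimension 4.
Since 4 = 4, the vectors are linearly independent.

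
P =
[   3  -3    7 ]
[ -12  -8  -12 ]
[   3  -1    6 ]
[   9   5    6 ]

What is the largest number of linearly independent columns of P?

3

Row reduce to echelon form.
R2 ← R2 + (4)·R1: [0, -20, 16]
R3 ← R3 − R1: [0, 2, -1]
R4 ← R4 − (3)·R1: [0, 14, -15]
R3 ← R3 + (1/10)·R2: [0, 0, 3/5]
R4 ← R4 + (7/10)·R2: [0, 0, -19/5]
R4 ← R4 + (19/3)·R3: [0, 0, 0]
Echelon form has 3 nonzero rows, so rank(P) = 3.
The rank gives the maximum number of linearly independent columns: 3.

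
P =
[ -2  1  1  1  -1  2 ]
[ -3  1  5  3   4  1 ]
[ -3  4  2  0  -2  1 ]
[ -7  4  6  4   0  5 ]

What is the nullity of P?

3

Row reduce to echelon form.
R2 ← R2 − (3/2)·R1: [0, -1/2, 7/2, 3/2, 11/2, -2]
R3 ← R3 − (3/2)·R1: [0, 5/2, 1/2, -3/2, -1/2, -2]
R4 ← R4 − (7/2)·R1: [0, 1/2, 5/2, 1/2, 7/2, -2]
R3 ← R3 + (5)·R2: [0, 0, 18, 6, 27, -12]
R4 ← R4 + R2: [0, 0, 6, 2, 9, -4]
R4 ← R4 − (1/3)·R3: [0, 0, 0, 0, 0, 0]
3 nonzero rows, so rank(P) = 3.
P has 6 columns; by rank–nullity, nullity = 6 − 3 = 3.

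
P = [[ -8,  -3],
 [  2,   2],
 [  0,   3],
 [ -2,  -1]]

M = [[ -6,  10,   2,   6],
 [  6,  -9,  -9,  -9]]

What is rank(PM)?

First compute PM:
[[ 30, -53,  11, -21],
 [  0,   2, -14,  -6],
 [ 18, -27, -27, -27],
 [  6, -11,   5,  -3]]
Now row reduce the product.
R3 ← R3 − (3/5)·R1: [0, 24/5, -168/5, -72/5]
R4 ← R4 − (1/5)·R1: [0, -2/5, 14/5, 6/5]
R3 ← R3 − (12/5)·R2: [0, 0, 0, 0]
R4 ← R4 + (1/5)·R2: [0, 0, 0, 0]
2 nonzero rows, so rank(PM) = 2.

2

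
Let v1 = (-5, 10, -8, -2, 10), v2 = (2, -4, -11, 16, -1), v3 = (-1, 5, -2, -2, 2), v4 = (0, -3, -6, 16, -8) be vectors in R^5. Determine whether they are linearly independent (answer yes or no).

Form the matrix with these vectors as rows and row reduce.
R2 ← R2 + (2/5)·R1: [0, 0, -71/5, 76/5, 3]
R3 ← R3 − (1/5)·R1: [0, 3, -2/5, -8/5, 0]
Swap R2 ↔ R3
R4 ← R4 + R2: [0, 0, -32/5, 72/5, -8]
R4 ← R4 − (32/71)·R3: [0, 0, 0, 536/71, -664/71]
4 nonzero rows, so the 4 vectors span a space of dimension 4.
Since 4 = 4, the vectors are linearly independent.

yes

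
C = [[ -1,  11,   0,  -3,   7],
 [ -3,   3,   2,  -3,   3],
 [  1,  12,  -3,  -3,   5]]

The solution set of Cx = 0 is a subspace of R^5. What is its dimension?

2

Row reduce to echelon form.
R2 ← R2 − (3)·R1: [0, -30, 2, 6, -18]
R3 ← R3 + R1: [0, 23, -3, -6, 12]
R3 ← R3 + (23/30)·R2: [0, 0, -22/15, -7/5, -9/5]
3 nonzero rows, so rank(C) = 3.
C has 5 columns; by rank–nullity, nullity = 5 − 3 = 2.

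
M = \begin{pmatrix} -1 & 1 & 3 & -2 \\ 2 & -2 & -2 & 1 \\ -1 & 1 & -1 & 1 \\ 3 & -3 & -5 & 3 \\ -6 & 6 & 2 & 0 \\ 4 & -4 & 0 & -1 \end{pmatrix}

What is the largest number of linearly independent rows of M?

2

Row reduce to echelon form.
R2 ← R2 + (2)·R1: [0, 0, 4, -3]
R3 ← R3 − R1: [0, 0, -4, 3]
R4 ← R4 + (3)·R1: [0, 0, 4, -3]
R5 ← R5 − (6)·R1: [0, 0, -16, 12]
R6 ← R6 + (4)·R1: [0, 0, 12, -9]
R3 ← R3 + R2: [0, 0, 0, 0]
R4 ← R4 − R2: [0, 0, 0, 0]
R5 ← R5 + (4)·R2: [0, 0, 0, 0]
R6 ← R6 − (3)·R2: [0, 0, 0, 0]
Echelon form has 2 nonzero rows, so rank(M) = 2.
The rank gives the maximum number of linearly independent rows: 2.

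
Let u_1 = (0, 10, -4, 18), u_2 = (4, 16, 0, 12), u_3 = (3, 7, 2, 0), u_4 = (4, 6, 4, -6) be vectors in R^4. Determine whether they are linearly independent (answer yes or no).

Form the matrix with these vectors as rows and row reduce.
Swap R1 ↔ R2
R3 ← R3 − (3/4)·R1: [0, -5, 2, -9]
R4 ← R4 − R1: [0, -10, 4, -18]
R3 ← R3 + (1/2)·R2: [0, 0, 0, 0]
R4 ← R4 + R2: [0, 0, 0, 0]
2 nonzero rows, so the 4 vectors span a space of dimension 2.
Since 2 < 4, the vectors are linearly dependent.

no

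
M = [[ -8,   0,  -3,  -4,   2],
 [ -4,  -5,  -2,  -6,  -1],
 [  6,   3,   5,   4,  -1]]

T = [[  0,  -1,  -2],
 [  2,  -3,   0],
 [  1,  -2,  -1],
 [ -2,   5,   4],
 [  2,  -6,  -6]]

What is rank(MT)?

2

First compute MT:
[[  9, -18,  -9],
 [ -2,  -1,  -8],
 [  1,   1,   5]]
Now row reduce the product.
R2 ← R2 + (2/9)·R1: [0, -5, -10]
R3 ← R3 − (1/9)·R1: [0, 3, 6]
R3 ← R3 + (3/5)·R2: [0, 0, 0]
2 nonzero rows, so rank(MT) = 2.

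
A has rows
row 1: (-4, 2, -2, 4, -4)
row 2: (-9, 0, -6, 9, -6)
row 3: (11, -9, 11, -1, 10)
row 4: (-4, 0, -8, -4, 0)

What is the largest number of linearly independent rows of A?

Row reduce to echelon form.
R2 ← R2 − (9/4)·R1: [0, -9/2, -3/2, 0, 3]
R3 ← R3 + (11/4)·R1: [0, -7/2, 11/2, 10, -1]
R4 ← R4 − R1: [0, -2, -6, -8, 4]
R3 ← R3 − (7/9)·R2: [0, 0, 20/3, 10, -10/3]
R4 ← R4 − (4/9)·R2: [0, 0, -16/3, -8, 8/3]
R4 ← R4 + (4/5)·R3: [0, 0, 0, 0, 0]
Echelon form has 3 nonzero rows, so rank(A) = 3.
The rank gives the maximum number of linearly independent rows: 3.

3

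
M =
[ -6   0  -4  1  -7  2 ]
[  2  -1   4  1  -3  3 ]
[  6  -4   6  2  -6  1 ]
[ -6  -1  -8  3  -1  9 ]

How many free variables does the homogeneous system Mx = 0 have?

2

Row reduce to echelon form.
R2 ← R2 + (1/3)·R1: [0, -1, 8/3, 4/3, -16/3, 11/3]
R3 ← R3 + R1: [0, -4, 2, 3, -13, 3]
R4 ← R4 − R1: [0, -1, -4, 2, 6, 7]
R3 ← R3 − (4)·R2: [0, 0, -26/3, -7/3, 25/3, -35/3]
R4 ← R4 − R2: [0, 0, -20/3, 2/3, 34/3, 10/3]
R4 ← R4 − (10/13)·R3: [0, 0, 0, 32/13, 64/13, 160/13]
4 nonzero rows, so rank(M) = 4.
M has 6 columns; by rank–nullity, nullity = 6 − 4 = 2.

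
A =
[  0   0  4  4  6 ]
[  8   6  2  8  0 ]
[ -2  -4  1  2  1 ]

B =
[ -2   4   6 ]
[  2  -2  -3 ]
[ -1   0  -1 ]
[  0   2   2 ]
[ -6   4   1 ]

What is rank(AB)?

3

First compute AB:
[[-40,  32,  10],
 [ -6,  36,  44],
 [-11,   8,   4]]
Now row reduce the product.
R2 ← R2 − (3/20)·R1: [0, 156/5, 85/2]
R3 ← R3 − (11/40)·R1: [0, -4/5, 5/4]
R3 ← R3 + (1/39)·R2: [0, 0, 365/156]
3 nonzero rows, so rank(AB) = 3.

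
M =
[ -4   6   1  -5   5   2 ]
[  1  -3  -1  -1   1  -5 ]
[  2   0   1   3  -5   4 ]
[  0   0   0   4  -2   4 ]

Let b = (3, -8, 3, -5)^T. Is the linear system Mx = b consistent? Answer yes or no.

Row reduce the augmented matrix [M | b].
R2 ← R2 + (1/4)·R1: [0, -3/2, -3/4, -9/4, 9/4, -9/2, -29/4]
R3 ← R3 + (1/2)·R1: [0, 3, 3/2, 1/2, -5/2, 5, 9/2]
R3 ← R3 + (2)·R2: [0, 0, 0, -4, 2, -4, -10]
R4 ← R4 + R3: [0, 0, 0, 0, 0, 0, -15]
The echelon form has 4 nonzero rows; the last pivot sits in the augmented column, so rank(M) = 3 but rank([M|b]) = 4.
Since the ranks differ, the system is inconsistent.

no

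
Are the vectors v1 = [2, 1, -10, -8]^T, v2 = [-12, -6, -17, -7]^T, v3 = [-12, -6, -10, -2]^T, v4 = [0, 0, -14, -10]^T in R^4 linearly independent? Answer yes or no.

no

Form the matrix with these vectors as rows and row reduce.
R2 ← R2 + (6)·R1: [0, 0, -77, -55]
R3 ← R3 + (6)·R1: [0, 0, -70, -50]
R3 ← R3 − (10/11)·R2: [0, 0, 0, 0]
R4 ← R4 − (2/11)·R2: [0, 0, 0, 0]
2 nonzero rows, so the 4 vectors span a space of dimension 2.
Since 2 < 4, the vectors are linearly dependent.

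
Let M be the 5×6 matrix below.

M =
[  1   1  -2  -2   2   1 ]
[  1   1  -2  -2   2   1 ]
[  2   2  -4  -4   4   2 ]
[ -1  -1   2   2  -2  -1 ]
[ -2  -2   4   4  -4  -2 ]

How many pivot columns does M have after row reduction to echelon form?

1

Row reduce to echelon form.
R2 ← R2 − R1: [0, 0, 0, 0, 0, 0]
R3 ← R3 − (2)·R1: [0, 0, 0, 0, 0, 0]
R4 ← R4 + R1: [0, 0, 0, 0, 0, 0]
R5 ← R5 + (2)·R1: [0, 0, 0, 0, 0, 0]
Echelon form has 1 nonzero row, so rank(M) = 1.
Each nonzero row contributes one pivot column: 1 pivot columns.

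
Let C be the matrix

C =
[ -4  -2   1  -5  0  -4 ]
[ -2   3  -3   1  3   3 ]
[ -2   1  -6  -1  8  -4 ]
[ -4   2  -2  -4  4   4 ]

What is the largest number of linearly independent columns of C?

Row reduce to echelon form.
R2 ← R2 − (1/2)·R1: [0, 4, -7/2, 7/2, 3, 5]
R3 ← R3 − (1/2)·R1: [0, 2, -13/2, 3/2, 8, -2]
R4 ← R4 − R1: [0, 4, -3, 1, 4, 8]
R3 ← R3 − (1/2)·R2: [0, 0, -19/4, -1/4, 13/2, -9/2]
R4 ← R4 − R2: [0, 0, 1/2, -5/2, 1, 3]
R4 ← R4 + (2/19)·R3: [0, 0, 0, -48/19, 32/19, 48/19]
Echelon form has 4 nonzero rows, so rank(C) = 4.
The rank gives the maximum number of linearly independent columns: 4.

4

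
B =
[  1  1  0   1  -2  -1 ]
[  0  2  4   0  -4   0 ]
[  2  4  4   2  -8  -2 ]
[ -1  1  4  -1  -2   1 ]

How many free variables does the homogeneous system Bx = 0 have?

Row reduce to echelon form.
R3 ← R3 − (2)·R1: [0, 2, 4, 0, -4, 0]
R4 ← R4 + R1: [0, 2, 4, 0, -4, 0]
R3 ← R3 − R2: [0, 0, 0, 0, 0, 0]
R4 ← R4 − R2: [0, 0, 0, 0, 0, 0]
2 nonzero rows, so rank(B) = 2.
B has 6 columns; by rank–nullity, nullity = 6 − 2 = 4.

4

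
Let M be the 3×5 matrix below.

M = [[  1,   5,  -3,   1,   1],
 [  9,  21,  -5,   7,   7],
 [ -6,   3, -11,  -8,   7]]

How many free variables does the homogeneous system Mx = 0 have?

2

Row reduce to echelon form.
R2 ← R2 − (9)·R1: [0, -24, 22, -2, -2]
R3 ← R3 + (6)·R1: [0, 33, -29, -2, 13]
R3 ← R3 + (11/8)·R2: [0, 0, 5/4, -19/4, 41/4]
3 nonzero rows, so rank(M) = 3.
M has 5 columns; by rank–nullity, nullity = 5 − 3 = 2.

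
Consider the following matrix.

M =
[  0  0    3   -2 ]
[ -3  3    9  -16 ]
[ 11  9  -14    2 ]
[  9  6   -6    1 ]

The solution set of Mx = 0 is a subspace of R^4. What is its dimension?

Row reduce to echelon form.
Swap R1 ↔ R2
R3 ← R3 + (11/3)·R1: [0, 20, 19, -170/3]
R4 ← R4 + (3)·R1: [0, 15, 21, -47]
Swap R2 ↔ R3
R4 ← R4 − (3/4)·R2: [0, 0, 27/4, -9/2]
R4 ← R4 − (9/4)·R3: [0, 0, 0, 0]
3 nonzero rows, so rank(M) = 3.
M has 4 columns; by rank–nullity, nullity = 4 − 3 = 1.

1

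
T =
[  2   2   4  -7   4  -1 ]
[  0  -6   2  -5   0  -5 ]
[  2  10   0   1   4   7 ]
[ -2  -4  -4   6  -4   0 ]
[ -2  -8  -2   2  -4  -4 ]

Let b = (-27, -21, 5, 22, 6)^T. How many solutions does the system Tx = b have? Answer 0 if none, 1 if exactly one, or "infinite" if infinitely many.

infinite

Row reduce the augmented matrix [T | b].
R3 ← R3 − R1: [0, 8, -4, 8, 0, 8, 32]
R4 ← R4 + R1: [0, -2, 0, -1, 0, -1, -5]
R5 ← R5 + R1: [0, -6, 2, -5, 0, -5, -21]
R3 ← R3 + (4/3)·R2: [0, 0, -4/3, 4/3, 0, 4/3, 4]
R4 ← R4 − (1/3)·R2: [0, 0, -2/3, 2/3, 0, 2/3, 2]
R5 ← R5 − R2: [0, 0, 0, 0, 0, 0, 0]
R4 ← R4 − (1/2)·R3: [0, 0, 0, 0, 0, 0, 0]
The echelon form has 3 nonzero rows, and every pivot lies in the first 6 columns, so rank(T) = rank([T|b]) = 3.
The system is consistent.
rank = 3 < 6 unknowns, so there are infinitely many solutions.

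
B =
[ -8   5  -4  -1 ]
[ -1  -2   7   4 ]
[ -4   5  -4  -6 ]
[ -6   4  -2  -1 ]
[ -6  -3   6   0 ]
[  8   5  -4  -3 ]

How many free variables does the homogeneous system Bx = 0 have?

0

Row reduce to echelon form.
R2 ← R2 − (1/8)·R1: [0, -21/8, 15/2, 33/8]
R3 ← R3 − (1/2)·R1: [0, 5/2, -2, -11/2]
R4 ← R4 − (3/4)·R1: [0, 1/4, 1, -1/4]
R5 ← R5 − (3/4)·R1: [0, -27/4, 9, 3/4]
R6 ← R6 + R1: [0, 10, -8, -4]
R3 ← R3 + (20/21)·R2: [0, 0, 36/7, -11/7]
R4 ← R4 + (2/21)·R2: [0, 0, 12/7, 1/7]
R5 ← R5 − (18/7)·R2: [0, 0, -72/7, -69/7]
R6 ← R6 + (80/21)·R2: [0, 0, 144/7, 82/7]
R4 ← R4 − (1/3)·R3: [0, 0, 0, 2/3]
R5 ← R5 + (2)·R3: [0, 0, 0, -13]
R6 ← R6 − (4)·R3: [0, 0, 0, 18]
R5 ← R5 + (39/2)·R4: [0, 0, 0, 0]
R6 ← R6 − (27)·R4: [0, 0, 0, 0]
4 nonzero rows, so rank(B) = 4.
B has 4 columns; by rank–nullity, nullity = 4 − 4 = 0.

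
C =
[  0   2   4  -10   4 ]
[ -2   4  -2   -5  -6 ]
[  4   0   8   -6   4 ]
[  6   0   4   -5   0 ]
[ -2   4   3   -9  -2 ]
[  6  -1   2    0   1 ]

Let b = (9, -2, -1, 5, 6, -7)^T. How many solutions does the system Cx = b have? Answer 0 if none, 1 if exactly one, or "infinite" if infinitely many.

0

Row reduce the augmented matrix [C | b].
Swap R1 ↔ R2
R3 ← R3 + (2)·R1: [0, 8, 4, -16, -8, -5]
R4 ← R4 + (3)·R1: [0, 12, -2, -20, -18, -1]
R5 ← R5 − R1: [0, 0, 5, -4, 4, 8]
R6 ← R6 + (3)·R1: [0, 11, -4, -15, -17, -13]
R3 ← R3 − (4)·R2: [0, 0, -12, 24, -24, -41]
R4 ← R4 − (6)·R2: [0, 0, -26, 40, -42, -55]
R6 ← R6 − (11/2)·R2: [0, 0, -26, 40, -39, -125/2]
R4 ← R4 − (13/6)·R3: [0, 0, 0, -12, 10, 203/6]
R5 ← R5 + (5/12)·R3: [0, 0, 0, 6, -6, -109/12]
R6 ← R6 − (13/6)·R3: [0, 0, 0, -12, 13, 79/3]
R5 ← R5 + (1/2)·R4: [0, 0, 0, 0, -1, 47/6]
R6 ← R6 − R4: [0, 0, 0, 0, 3, -15/2]
R6 ← R6 + (3)·R5: [0, 0, 0, 0, 0, 16]
The echelon form has 6 nonzero rows; the last pivot sits in the augmented column, so rank(C) = 5 but rank([C|b]) = 6.
Since the ranks differ, the system is inconsistent.
It has no solutions.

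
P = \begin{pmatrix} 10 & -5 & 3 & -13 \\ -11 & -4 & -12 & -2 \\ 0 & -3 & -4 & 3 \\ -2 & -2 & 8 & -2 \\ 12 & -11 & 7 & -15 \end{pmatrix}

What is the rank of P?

Row reduce to echelon form.
R2 ← R2 + (11/10)·R1: [0, -19/2, -87/10, -163/10]
R4 ← R4 + (1/5)·R1: [0, -3, 43/5, -23/5]
R5 ← R5 − (6/5)·R1: [0, -5, 17/5, 3/5]
R3 ← R3 − (6/19)·R2: [0, 0, -119/95, 774/95]
R4 ← R4 − (6/19)·R2: [0, 0, 1078/95, 52/95]
R5 ← R5 − (10/19)·R2: [0, 0, 758/95, 872/95]
R4 ← R4 + (154/17)·R3: [0, 0, 0, 1264/17]
R5 ← R5 + (758/119)·R3: [0, 0, 0, 7268/119]
R5 ← R5 − (23/28)·R4: [0, 0, 0, 0]
Echelon form has 4 nonzero rows, so rank(P) = 4.

4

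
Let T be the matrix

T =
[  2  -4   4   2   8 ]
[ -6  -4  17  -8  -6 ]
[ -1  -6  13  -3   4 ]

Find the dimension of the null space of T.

Row reduce to echelon form.
R2 ← R2 + (3)·R1: [0, -16, 29, -2, 18]
R3 ← R3 + (1/2)·R1: [0, -8, 15, -2, 8]
R3 ← R3 − (1/2)·R2: [0, 0, 1/2, -1, -1]
3 nonzero rows, so rank(T) = 3.
T has 5 columns; by rank–nullity, nullity = 5 − 3 = 2.

2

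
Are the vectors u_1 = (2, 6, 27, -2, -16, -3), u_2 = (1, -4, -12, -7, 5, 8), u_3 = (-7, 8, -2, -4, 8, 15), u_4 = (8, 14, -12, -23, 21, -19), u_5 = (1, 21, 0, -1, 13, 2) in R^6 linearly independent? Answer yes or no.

Form the matrix with these vectors as rows and row reduce.
R2 ← R2 − (1/2)·R1: [0, -7, -51/2, -6, 13, 19/2]
R3 ← R3 + (7/2)·R1: [0, 29, 185/2, -11, -48, 9/2]
R4 ← R4 − (4)·R1: [0, -10, -120, -15, 85, -7]
R5 ← R5 − (1/2)·R1: [0, 18, -27/2, 0, 21, 7/2]
R3 ← R3 + (29/7)·R2: [0, 0, -92/7, -251/7, 41/7, 307/7]
R4 ← R4 − (10/7)·R2: [0, 0, -585/7, -45/7, 465/7, -144/7]
R5 ← R5 + (18/7)·R2: [0, 0, -1107/14, -108/7, 381/7, 391/14]
R4 ← R4 − (585/92)·R3: [0, 0, 0, 20385/92, 2685/92, -27549/92]
R5 ← R5 − (1107/184)·R3: [0, 0, 0, 36855/184, 3531/184, -43411/184]
R5 ← R5 − (273/302)·R4: [0, 0, 0, 0, -1086/151, 5249/151]
5 nonzero rows, so the 5 vectors span a space of dimension 5.
Since 5 = 5, the vectors are linearly independent.

yes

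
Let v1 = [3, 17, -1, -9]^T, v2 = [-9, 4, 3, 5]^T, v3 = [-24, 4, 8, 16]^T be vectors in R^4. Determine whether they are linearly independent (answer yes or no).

Form the matrix with these vectors as rows and row reduce.
R2 ← R2 + (3)·R1: [0, 55, 0, -22]
R3 ← R3 + (8)·R1: [0, 140, 0, -56]
R3 ← R3 − (28/11)·R2: [0, 0, 0, 0]
2 nonzero rows, so the 3 vectors span a space of dimension 2.
Since 2 < 3, the vectors are linearly dependent.

no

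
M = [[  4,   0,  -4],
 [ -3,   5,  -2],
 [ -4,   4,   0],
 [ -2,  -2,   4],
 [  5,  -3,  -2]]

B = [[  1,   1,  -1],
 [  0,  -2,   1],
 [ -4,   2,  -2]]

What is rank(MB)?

First compute MB:
[[ 20,  -4,   4],
 [  5, -17,  12],
 [ -4, -12,   8],
 [-18,  10,  -8],
 [ 13,   7,  -4]]
Now row reduce the product.
R2 ← R2 − (1/4)·R1: [0, -16, 11]
R3 ← R3 + (1/5)·R1: [0, -64/5, 44/5]
R4 ← R4 + (9/10)·R1: [0, 32/5, -22/5]
R5 ← R5 − (13/20)·R1: [0, 48/5, -33/5]
R3 ← R3 − (4/5)·R2: [0, 0, 0]
R4 ← R4 + (2/5)·R2: [0, 0, 0]
R5 ← R5 + (3/5)·R2: [0, 0, 0]
2 nonzero rows, so rank(MB) = 2.

2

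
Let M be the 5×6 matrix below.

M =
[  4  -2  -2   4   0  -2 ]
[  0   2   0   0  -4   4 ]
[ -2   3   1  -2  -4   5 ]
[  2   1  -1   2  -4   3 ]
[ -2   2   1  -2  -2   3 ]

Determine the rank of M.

2

Row reduce to echelon form.
R3 ← R3 + (1/2)·R1: [0, 2, 0, 0, -4, 4]
R4 ← R4 − (1/2)·R1: [0, 2, 0, 0, -4, 4]
R5 ← R5 + (1/2)·R1: [0, 1, 0, 0, -2, 2]
R3 ← R3 − R2: [0, 0, 0, 0, 0, 0]
R4 ← R4 − R2: [0, 0, 0, 0, 0, 0]
R5 ← R5 − (1/2)·R2: [0, 0, 0, 0, 0, 0]
Echelon form has 2 nonzero rows, so rank(M) = 2.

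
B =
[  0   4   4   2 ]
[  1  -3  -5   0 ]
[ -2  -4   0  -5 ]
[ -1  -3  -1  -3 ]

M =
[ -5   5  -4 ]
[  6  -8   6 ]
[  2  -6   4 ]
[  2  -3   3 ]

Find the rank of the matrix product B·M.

First compute BM:
[[ 36, -62,  46],
 [-33,  59, -42],
 [-24,  37, -31],
 [-21,  34, -27]]
Now row reduce the product.
R2 ← R2 + (11/12)·R1: [0, 13/6, 1/6]
R3 ← R3 + (2/3)·R1: [0, -13/3, -1/3]
R4 ← R4 + (7/12)·R1: [0, -13/6, -1/6]
R3 ← R3 + (2)·R2: [0, 0, 0]
R4 ← R4 + R2: [0, 0, 0]
2 nonzero rows, so rank(BM) = 2.

2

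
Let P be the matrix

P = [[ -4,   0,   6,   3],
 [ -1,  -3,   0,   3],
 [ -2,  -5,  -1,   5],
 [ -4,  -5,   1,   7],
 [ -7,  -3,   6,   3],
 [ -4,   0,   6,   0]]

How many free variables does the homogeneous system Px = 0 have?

Row reduce to echelon form.
R2 ← R2 − (1/4)·R1: [0, -3, -3/2, 9/4]
R3 ← R3 − (1/2)·R1: [0, -5, -4, 7/2]
R4 ← R4 − R1: [0, -5, -5, 4]
R5 ← R5 − (7/4)·R1: [0, -3, -9/2, -9/4]
R6 ← R6 − R1: [0, 0, 0, -3]
R3 ← R3 − (5/3)·R2: [0, 0, -3/2, -1/4]
R4 ← R4 − (5/3)·R2: [0, 0, -5/2, 1/4]
R5 ← R5 − R2: [0, 0, -3, -9/2]
R4 ← R4 − (5/3)·R3: [0, 0, 0, 2/3]
R5 ← R5 − (2)·R3: [0, 0, 0, -4]
R5 ← R5 + (6)·R4: [0, 0, 0, 0]
R6 ← R6 + (9/2)·R4: [0, 0, 0, 0]
4 nonzero rows, so rank(P) = 4.
P has 4 columns; by rank–nullity, nullity = 4 − 4 = 0.

0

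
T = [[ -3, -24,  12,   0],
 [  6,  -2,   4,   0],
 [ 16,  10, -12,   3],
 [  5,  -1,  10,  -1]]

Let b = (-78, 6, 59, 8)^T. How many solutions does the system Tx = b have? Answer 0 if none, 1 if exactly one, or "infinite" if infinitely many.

Row reduce the augmented matrix [T | b].
R2 ← R2 + (2)·R1: [0, -50, 28, 0, -150]
R3 ← R3 + (16/3)·R1: [0, -118, 52, 3, -357]
R4 ← R4 + (5/3)·R1: [0, -41, 30, -1, -122]
R3 ← R3 − (59/25)·R2: [0, 0, -352/25, 3, -3]
R4 ← R4 − (41/50)·R2: [0, 0, 176/25, -1, 1]
R4 ← R4 + (1/2)·R3: [0, 0, 0, 1/2, -1/2]
The echelon form has 4 nonzero rows, and every pivot lies in the first 4 columns, so rank(T) = rank([T|b]) = 4.
The system is consistent.
rank = 4 = number of unknowns, so the solution is unique.

1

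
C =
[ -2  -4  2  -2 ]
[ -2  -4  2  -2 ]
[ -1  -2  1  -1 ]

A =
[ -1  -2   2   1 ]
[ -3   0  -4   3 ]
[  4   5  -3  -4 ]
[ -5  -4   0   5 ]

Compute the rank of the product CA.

First compute CA:
[[ 32,  22,   6, -32],
 [ 32,  22,   6, -32],
 [ 16,  11,   3, -16]]
Now row reduce the product.
R2 ← R2 − R1: [0, 0, 0, 0]
R3 ← R3 − (1/2)·R1: [0, 0, 0, 0]
1 nonzero row, so rank(CA) = 1.

1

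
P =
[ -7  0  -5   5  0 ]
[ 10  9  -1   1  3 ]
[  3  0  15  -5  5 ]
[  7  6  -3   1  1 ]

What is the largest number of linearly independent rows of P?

Row reduce to echelon form.
R2 ← R2 + (10/7)·R1: [0, 9, -57/7, 57/7, 3]
R3 ← R3 + (3/7)·R1: [0, 0, 90/7, -20/7, 5]
R4 ← R4 + R1: [0, 6, -8, 6, 1]
R4 ← R4 − (2/3)·R2: [0, 0, -18/7, 4/7, -1]
R4 ← R4 + (1/5)·R3: [0, 0, 0, 0, 0]
Echelon form has 3 nonzero rows, so rank(P) = 3.
The rank gives the maximum number of linearly independent rows: 3.

3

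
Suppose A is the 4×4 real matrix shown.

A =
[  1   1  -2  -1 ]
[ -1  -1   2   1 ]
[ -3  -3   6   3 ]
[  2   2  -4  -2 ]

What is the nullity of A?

Row reduce to echelon form.
R2 ← R2 + R1: [0, 0, 0, 0]
R3 ← R3 + (3)·R1: [0, 0, 0, 0]
R4 ← R4 − (2)·R1: [0, 0, 0, 0]
1 nonzero row, so rank(A) = 1.
A has 4 columns; by rank–nullity, nullity = 4 − 1 = 3.

3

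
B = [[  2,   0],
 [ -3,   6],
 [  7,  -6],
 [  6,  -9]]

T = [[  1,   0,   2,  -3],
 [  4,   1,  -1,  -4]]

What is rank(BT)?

2

First compute BT:
[[  2,   0,   4,  -6],
 [ 21,   6, -12, -15],
 [-17,  -6,  20,   3],
 [-30,  -9,  21,  18]]
Now row reduce the product.
R2 ← R2 − (21/2)·R1: [0, 6, -54, 48]
R3 ← R3 + (17/2)·R1: [0, -6, 54, -48]
R4 ← R4 + (15)·R1: [0, -9, 81, -72]
R3 ← R3 + R2: [0, 0, 0, 0]
R4 ← R4 + (3/2)·R2: [0, 0, 0, 0]
2 nonzero rows, so rank(BT) = 2.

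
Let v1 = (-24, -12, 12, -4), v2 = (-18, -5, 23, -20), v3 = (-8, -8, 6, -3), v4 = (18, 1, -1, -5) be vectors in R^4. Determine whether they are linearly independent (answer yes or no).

no

Form the matrix with these vectors as rows and row reduce.
R2 ← R2 − (3/4)·R1: [0, 4, 14, -17]
R3 ← R3 − (1/3)·R1: [0, -4, 2, -5/3]
R4 ← R4 + (3/4)·R1: [0, -8, 8, -8]
R3 ← R3 + R2: [0, 0, 16, -56/3]
R4 ← R4 + (2)·R2: [0, 0, 36, -42]
R4 ← R4 − (9/4)·R3: [0, 0, 0, 0]
3 nonzero rows, so the 4 vectors span a space of dimension 3.
Since 3 < 4, the vectors are linearly dependent.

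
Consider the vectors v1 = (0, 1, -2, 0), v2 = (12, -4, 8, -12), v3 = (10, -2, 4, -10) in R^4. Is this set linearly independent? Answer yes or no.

no

Form the matrix with these vectors as rows and row reduce.
Swap R1 ↔ R2
R3 ← R3 − (5/6)·R1: [0, 4/3, -8/3, 0]
R3 ← R3 − (4/3)·R2: [0, 0, 0, 0]
2 nonzero rows, so the 3 vectors span a space of dimension 2.
Since 2 < 3, the vectors are linearly dependent.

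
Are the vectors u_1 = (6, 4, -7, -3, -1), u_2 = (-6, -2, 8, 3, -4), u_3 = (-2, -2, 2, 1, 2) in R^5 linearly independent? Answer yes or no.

no

Form the matrix with these vectors as rows and row reduce.
R2 ← R2 + R1: [0, 2, 1, 0, -5]
R3 ← R3 + (1/3)·R1: [0, -2/3, -1/3, 0, 5/3]
R3 ← R3 + (1/3)·R2: [0, 0, 0, 0, 0]
2 nonzero rows, so the 3 vectors span a space of dimension 2.
Since 2 < 3, the vectors are linearly dependent.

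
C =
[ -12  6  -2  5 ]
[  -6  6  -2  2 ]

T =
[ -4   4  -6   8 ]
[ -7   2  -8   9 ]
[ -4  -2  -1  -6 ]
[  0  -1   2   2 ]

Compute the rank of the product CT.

2

First compute CT:
[[ 14, -37,  36, -20],
 [-10, -10,  -6,  22]]
Now row reduce the product.
R2 ← R2 + (5/7)·R1: [0, -255/7, 138/7, 54/7]
2 nonzero rows, so rank(CT) = 2.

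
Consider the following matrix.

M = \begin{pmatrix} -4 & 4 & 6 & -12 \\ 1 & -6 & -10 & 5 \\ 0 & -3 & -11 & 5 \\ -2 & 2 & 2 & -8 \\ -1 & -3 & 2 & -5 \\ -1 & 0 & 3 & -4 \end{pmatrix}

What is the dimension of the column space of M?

4

Row reduce to echelon form.
R2 ← R2 + (1/4)·R1: [0, -5, -17/2, 2]
R4 ← R4 − (1/2)·R1: [0, 0, -1, -2]
R5 ← R5 − (1/4)·R1: [0, -4, 1/2, -2]
R6 ← R6 − (1/4)·R1: [0, -1, 3/2, -1]
R3 ← R3 − (3/5)·R2: [0, 0, -59/10, 19/5]
R5 ← R5 − (4/5)·R2: [0, 0, 73/10, -18/5]
R6 ← R6 − (1/5)·R2: [0, 0, 16/5, -7/5]
R4 ← R4 − (10/59)·R3: [0, 0, 0, -156/59]
R5 ← R5 + (73/59)·R3: [0, 0, 0, 65/59]
R6 ← R6 + (32/59)·R3: [0, 0, 0, 39/59]
R5 ← R5 + (5/12)·R4: [0, 0, 0, 0]
R6 ← R6 + (1/4)·R4: [0, 0, 0, 0]
Echelon form has 4 nonzero rows, so rank(M) = 4.
The column space has dimension equal to the rank: 4.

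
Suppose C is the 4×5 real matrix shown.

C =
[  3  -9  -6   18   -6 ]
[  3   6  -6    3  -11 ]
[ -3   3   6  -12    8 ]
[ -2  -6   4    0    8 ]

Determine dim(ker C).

Row reduce to echelon form.
R2 ← R2 − R1: [0, 15, 0, -15, -5]
R3 ← R3 + R1: [0, -6, 0, 6, 2]
R4 ← R4 + (2/3)·R1: [0, -12, 0, 12, 4]
R3 ← R3 + (2/5)·R2: [0, 0, 0, 0, 0]
R4 ← R4 + (4/5)·R2: [0, 0, 0, 0, 0]
2 nonzero rows, so rank(C) = 2.
C has 5 columns; by rank–nullity, nullity = 5 − 2 = 3.

3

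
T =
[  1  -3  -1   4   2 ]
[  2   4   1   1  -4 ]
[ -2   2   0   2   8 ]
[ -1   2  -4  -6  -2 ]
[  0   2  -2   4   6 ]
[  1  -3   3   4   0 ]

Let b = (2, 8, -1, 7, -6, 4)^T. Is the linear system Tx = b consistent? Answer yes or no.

no

Row reduce the augmented matrix [T | b].
R2 ← R2 − (2)·R1: [0, 10, 3, -7, -8, 4]
R3 ← R3 + (2)·R1: [0, -4, -2, 10, 12, 3]
R4 ← R4 + R1: [0, -1, -5, -2, 0, 9]
R6 ← R6 − R1: [0, 0, 4, 0, -2, 2]
R3 ← R3 + (2/5)·R2: [0, 0, -4/5, 36/5, 44/5, 23/5]
R4 ← R4 + (1/10)·R2: [0, 0, -47/10, -27/10, -4/5, 47/5]
R5 ← R5 − (1/5)·R2: [0, 0, -13/5, 27/5, 38/5, -34/5]
R4 ← R4 − (47/8)·R3: [0, 0, 0, -45, -105/2, -141/8]
R5 ← R5 − (13/4)·R3: [0, 0, 0, -18, -21, -87/4]
R6 ← R6 + (5)·R3: [0, 0, 0, 36, 42, 25]
R5 ← R5 − (2/5)·R4: [0, 0, 0, 0, 0, -147/10]
R6 ← R6 + (4/5)·R4: [0, 0, 0, 0, 0, 109/10]
R6 ← R6 + (109/147)·R5: [0, 0, 0, 0, 0, 0]
The echelon form has 5 nonzero rows; the last pivot sits in the augmented column, so rank(T) = 4 but rank([T|b]) = 5.
Since the ranks differ, the system is inconsistent.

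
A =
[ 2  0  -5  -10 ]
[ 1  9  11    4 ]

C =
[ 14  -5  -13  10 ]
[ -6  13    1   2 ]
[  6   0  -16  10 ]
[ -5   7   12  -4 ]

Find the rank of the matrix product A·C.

2

First compute AC:
[[ 48, -80, -66,  10],
 [  6, 140, -132, 122]]
Now row reduce the product.
R2 ← R2 − (1/8)·R1: [0, 150, -495/4, 483/4]
2 nonzero rows, so rank(AC) = 2.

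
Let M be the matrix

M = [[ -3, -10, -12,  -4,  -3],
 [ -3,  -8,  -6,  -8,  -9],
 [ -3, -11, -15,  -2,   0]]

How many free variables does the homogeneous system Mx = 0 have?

3

Row reduce to echelon form.
R2 ← R2 − R1: [0, 2, 6, -4, -6]
R3 ← R3 − R1: [0, -1, -3, 2, 3]
R3 ← R3 + (1/2)·R2: [0, 0, 0, 0, 0]
2 nonzero rows, so rank(M) = 2.
M has 5 columns; by rank–nullity, nullity = 5 − 2 = 3.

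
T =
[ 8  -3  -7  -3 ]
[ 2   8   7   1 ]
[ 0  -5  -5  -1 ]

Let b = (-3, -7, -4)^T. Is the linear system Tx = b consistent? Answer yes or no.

Row reduce the augmented matrix [T | b].
R2 ← R2 − (1/4)·R1: [0, 35/4, 35/4, 7/4, -25/4]
R3 ← R3 + (4/7)·R2: [0, 0, 0, 0, -53/7]
The echelon form has 3 nonzero rows; the last pivot sits in the augmented column, so rank(T) = 2 but rank([T|b]) = 3.
Since the ranks differ, the system is inconsistent.

no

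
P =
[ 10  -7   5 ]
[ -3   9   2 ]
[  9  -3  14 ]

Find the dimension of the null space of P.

0

Row reduce to echelon form.
R2 ← R2 + (3/10)·R1: [0, 69/10, 7/2]
R3 ← R3 − (9/10)·R1: [0, 33/10, 19/2]
R3 ← R3 − (11/23)·R2: [0, 0, 180/23]
3 nonzero rows, so rank(P) = 3.
P has 3 columns; by rank–nullity, nullity = 3 − 3 = 0.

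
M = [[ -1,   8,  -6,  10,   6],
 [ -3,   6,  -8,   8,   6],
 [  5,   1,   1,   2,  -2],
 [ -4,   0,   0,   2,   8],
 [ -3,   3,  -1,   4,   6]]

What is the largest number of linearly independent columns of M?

4

Row reduce to echelon form.
R2 ← R2 − (3)·R1: [0, -18, 10, -22, -12]
R3 ← R3 + (5)·R1: [0, 41, -29, 52, 28]
R4 ← R4 − (4)·R1: [0, -32, 24, -38, -16]
R5 ← R5 − (3)·R1: [0, -21, 17, -26, -12]
R3 ← R3 + (41/18)·R2: [0, 0, -56/9, 17/9, 2/3]
R4 ← R4 − (16/9)·R2: [0, 0, 56/9, 10/9, 16/3]
R5 ← R5 − (7/6)·R2: [0, 0, 16/3, -1/3, 2]
R4 ← R4 + R3: [0, 0, 0, 3, 6]
R5 ← R5 + (6/7)·R3: [0, 0, 0, 9/7, 18/7]
R5 ← R5 − (3/7)·R4: [0, 0, 0, 0, 0]
Echelon form has 4 nonzero rows, so rank(M) = 4.
The rank gives the maximum number of linearly independent columns: 4.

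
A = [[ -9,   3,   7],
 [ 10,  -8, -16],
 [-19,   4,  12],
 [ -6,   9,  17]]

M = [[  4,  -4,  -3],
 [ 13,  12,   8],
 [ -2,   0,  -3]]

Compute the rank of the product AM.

3

First compute AM:
[[-11,  72,  30],
 [-32, -136, -46],
 [-48, 124,  53],
 [ 59, 132,  39]]
Now row reduce the product.
R2 ← R2 − (32/11)·R1: [0, -3800/11, -1466/11]
R3 ← R3 − (48/11)·R1: [0, -2092/11, -857/11]
R4 ← R4 + (59/11)·R1: [0, 5700/11, 2199/11]
R3 ← R3 − (523/950)·R2: [0, 0, -2156/475]
R4 ← R4 + (3/2)·R2: [0, 0, 0]
3 nonzero rows, so rank(AM) = 3.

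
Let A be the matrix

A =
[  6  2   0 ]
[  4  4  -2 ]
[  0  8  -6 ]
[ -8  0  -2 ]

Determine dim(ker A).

1

Row reduce to echelon form.
R2 ← R2 − (2/3)·R1: [0, 8/3, -2]
R4 ← R4 + (4/3)·R1: [0, 8/3, -2]
R3 ← R3 − (3)·R2: [0, 0, 0]
R4 ← R4 − R2: [0, 0, 0]
2 nonzero rows, so rank(A) = 2.
A has 3 columns; by rank–nullity, nullity = 3 − 2 = 1.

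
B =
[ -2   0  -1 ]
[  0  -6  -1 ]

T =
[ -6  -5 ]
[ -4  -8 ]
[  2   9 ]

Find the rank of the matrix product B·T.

First compute BT:
[[ 10,   1],
 [ 22,  39]]
Now row reduce the product.
R2 ← R2 − (11/5)·R1: [0, 184/5]
2 nonzero rows, so rank(BT) = 2.

2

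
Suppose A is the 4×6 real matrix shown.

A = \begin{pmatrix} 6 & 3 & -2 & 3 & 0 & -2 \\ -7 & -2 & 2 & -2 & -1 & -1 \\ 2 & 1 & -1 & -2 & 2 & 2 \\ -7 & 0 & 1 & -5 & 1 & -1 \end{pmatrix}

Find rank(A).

3

Row reduce to echelon form.
R2 ← R2 + (7/6)·R1: [0, 3/2, -1/3, 3/2, -1, -10/3]
R3 ← R3 − (1/3)·R1: [0, 0, -1/3, -3, 2, 8/3]
R4 ← R4 + (7/6)·R1: [0, 7/2, -4/3, -3/2, 1, -10/3]
R4 ← R4 − (7/3)·R2: [0, 0, -5/9, -5, 10/3, 40/9]
R4 ← R4 − (5/3)·R3: [0, 0, 0, 0, 0, 0]
Echelon form has 3 nonzero rows, so rank(A) = 3.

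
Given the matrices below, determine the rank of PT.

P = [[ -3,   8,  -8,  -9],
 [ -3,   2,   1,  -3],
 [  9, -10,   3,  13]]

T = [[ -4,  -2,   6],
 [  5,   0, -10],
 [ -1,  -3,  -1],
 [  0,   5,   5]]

First compute PT:
[[ 60, -15, -135],
 [ 21, -12, -54],
 [-89,  38, 216]]
Now row reduce the product.
R2 ← R2 − (7/20)·R1: [0, -27/4, -27/4]
R3 ← R3 + (89/60)·R1: [0, 63/4, 63/4]
R3 ← R3 + (7/3)·R2: [0, 0, 0]
2 nonzero rows, so rank(PT) = 2.

2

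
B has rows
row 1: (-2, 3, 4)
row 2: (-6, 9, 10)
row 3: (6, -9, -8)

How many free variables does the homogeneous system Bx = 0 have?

Row reduce to echelon form.
R2 ← R2 − (3)·R1: [0, 0, -2]
R3 ← R3 + (3)·R1: [0, 0, 4]
R3 ← R3 + (2)·R2: [0, 0, 0]
2 nonzero rows, so rank(B) = 2.
B has 3 columns; by rank–nullity, nullity = 3 − 2 = 1.

1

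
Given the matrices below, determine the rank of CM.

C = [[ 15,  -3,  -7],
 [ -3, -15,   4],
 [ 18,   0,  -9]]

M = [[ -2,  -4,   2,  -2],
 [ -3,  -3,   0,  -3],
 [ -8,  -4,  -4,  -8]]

First compute CM:
[[ 35, -23,  58,  35],
 [ 19,  41, -22,  19],
 [ 36, -36,  72,  36]]
Now row reduce the product.
R2 ← R2 − (19/35)·R1: [0, 1872/35, -1872/35, 0]
R3 ← R3 − (36/35)·R1: [0, -432/35, 432/35, 0]
R3 ← R3 + (3/13)·R2: [0, 0, 0, 0]
2 nonzero rows, so rank(CM) = 2.

2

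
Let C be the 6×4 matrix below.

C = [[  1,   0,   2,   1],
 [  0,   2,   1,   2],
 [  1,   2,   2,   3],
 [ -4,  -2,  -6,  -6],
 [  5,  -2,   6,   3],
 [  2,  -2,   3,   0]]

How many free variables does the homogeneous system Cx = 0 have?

1

Row reduce to echelon form.
R3 ← R3 − R1: [0, 2, 0, 2]
R4 ← R4 + (4)·R1: [0, -2, 2, -2]
R5 ← R5 − (5)·R1: [0, -2, -4, -2]
R6 ← R6 − (2)·R1: [0, -2, -1, -2]
R3 ← R3 − R2: [0, 0, -1, 0]
R4 ← R4 + R2: [0, 0, 3, 0]
R5 ← R5 + R2: [0, 0, -3, 0]
R6 ← R6 + R2: [0, 0, 0, 0]
R4 ← R4 + (3)·R3: [0, 0, 0, 0]
R5 ← R5 − (3)·R3: [0, 0, 0, 0]
3 nonzero rows, so rank(C) = 3.
C has 4 columns; by rank–nullity, nullity = 4 − 3 = 1.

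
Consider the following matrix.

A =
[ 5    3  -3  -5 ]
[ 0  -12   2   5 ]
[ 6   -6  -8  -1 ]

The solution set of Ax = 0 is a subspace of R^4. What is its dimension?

1

Row reduce to echelon form.
R3 ← R3 − (6/5)·R1: [0, -48/5, -22/5, 5]
R3 ← R3 − (4/5)·R2: [0, 0, -6, 1]
3 nonzero rows, so rank(A) = 3.
A has 4 columns; by rank–nullity, nullity = 4 − 3 = 1.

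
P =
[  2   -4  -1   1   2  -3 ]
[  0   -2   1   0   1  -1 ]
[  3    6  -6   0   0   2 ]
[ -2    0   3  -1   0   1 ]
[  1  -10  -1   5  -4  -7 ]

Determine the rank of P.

3

Row reduce to echelon form.
R3 ← R3 − (3/2)·R1: [0, 12, -9/2, -3/2, -3, 13/2]
R4 ← R4 + R1: [0, -4, 2, 0, 2, -2]
R5 ← R5 − (1/2)·R1: [0, -8, -1/2, 9/2, -5, -11/2]
R3 ← R3 + (6)·R2: [0, 0, 3/2, -3/2, 3, 1/2]
R4 ← R4 − (2)·R2: [0, 0, 0, 0, 0, 0]
R5 ← R5 − (4)·R2: [0, 0, -9/2, 9/2, -9, -3/2]
R5 ← R5 + (3)·R3: [0, 0, 0, 0, 0, 0]
Echelon form has 3 nonzero rows, so rank(P) = 3.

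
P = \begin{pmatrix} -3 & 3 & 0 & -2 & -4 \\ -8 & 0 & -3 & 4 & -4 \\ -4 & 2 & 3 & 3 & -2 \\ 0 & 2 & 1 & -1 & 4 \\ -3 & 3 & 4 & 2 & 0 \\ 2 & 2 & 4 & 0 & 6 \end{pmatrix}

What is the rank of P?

4

Row reduce to echelon form.
R2 ← R2 − (8/3)·R1: [0, -8, -3, 28/3, 20/3]
R3 ← R3 − (4/3)·R1: [0, -2, 3, 17/3, 10/3]
R5 ← R5 − R1: [0, 0, 4, 4, 4]
R6 ← R6 + (2/3)·R1: [0, 4, 4, -4/3, 10/3]
R3 ← R3 − (1/4)·R2: [0, 0, 15/4, 10/3, 5/3]
R4 ← R4 + (1/4)·R2: [0, 0, 1/4, 4/3, 17/3]
R6 ← R6 + (1/2)·R2: [0, 0, 5/2, 10/3, 20/3]
R4 ← R4 − (1/15)·R3: [0, 0, 0, 10/9, 50/9]
R5 ← R5 − (16/15)·R3: [0, 0, 0, 4/9, 20/9]
R6 ← R6 − (2/3)·R3: [0, 0, 0, 10/9, 50/9]
R5 ← R5 − (2/5)·R4: [0, 0, 0, 0, 0]
R6 ← R6 − R4: [0, 0, 0, 0, 0]
Echelon form has 4 nonzero rows, so rank(P) = 4.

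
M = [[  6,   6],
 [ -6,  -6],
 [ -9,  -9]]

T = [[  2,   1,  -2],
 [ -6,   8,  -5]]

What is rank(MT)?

First compute MT:
[[-24,  54, -42],
 [ 24, -54,  42],
 [ 36, -81,  63]]
Now row reduce the product.
R2 ← R2 + R1: [0, 0, 0]
R3 ← R3 + (3/2)·R1: [0, 0, 0]
1 nonzero row, so rank(MT) = 1.

1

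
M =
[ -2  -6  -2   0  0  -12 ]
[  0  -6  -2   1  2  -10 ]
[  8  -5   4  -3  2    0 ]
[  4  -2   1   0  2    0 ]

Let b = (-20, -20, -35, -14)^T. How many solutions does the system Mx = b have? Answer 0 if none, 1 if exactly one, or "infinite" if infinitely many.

infinite

Row reduce the augmented matrix [M | b].
R3 ← R3 + (4)·R1: [0, -29, -4, -3, 2, -48, -115]
R4 ← R4 + (2)·R1: [0, -14, -3, 0, 2, -24, -54]
R3 ← R3 − (29/6)·R2: [0, 0, 17/3, -47/6, -23/3, 1/3, -55/3]
R4 ← R4 − (7/3)·R2: [0, 0, 5/3, -7/3, -8/3, -2/3, -22/3]
R4 ← R4 − (5/17)·R3: [0, 0, 0, -1/34, -7/17, -13/17, -33/17]
The echelon form has 4 nonzero rows, and every pivot lies in the first 6 columns, so rank(M) = rank([M|b]) = 4.
The system is consistent.
rank = 4 < 6 unknowns, so there are infinitely many solutions.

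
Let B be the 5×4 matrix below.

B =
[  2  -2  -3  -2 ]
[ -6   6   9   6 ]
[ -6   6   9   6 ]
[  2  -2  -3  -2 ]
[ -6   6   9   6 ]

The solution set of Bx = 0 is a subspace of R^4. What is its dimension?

3

Row reduce to echelon form.
R2 ← R2 + (3)·R1: [0, 0, 0, 0]
R3 ← R3 + (3)·R1: [0, 0, 0, 0]
R4 ← R4 − R1: [0, 0, 0, 0]
R5 ← R5 + (3)·R1: [0, 0, 0, 0]
1 nonzero row, so rank(B) = 1.
B has 4 columns; by rank–nullity, nullity = 4 − 1 = 3.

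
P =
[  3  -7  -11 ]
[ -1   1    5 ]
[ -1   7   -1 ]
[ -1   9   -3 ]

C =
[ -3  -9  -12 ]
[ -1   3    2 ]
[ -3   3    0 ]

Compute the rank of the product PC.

First compute PC:
[[ 31, -81, -50],
 [-13,  27,  14],
 [ -1,  27,  26],
 [  3,  27,  30]]
Now row reduce the product.
R2 ← R2 + (13/31)·R1: [0, -216/31, -216/31]
R3 ← R3 + (1/31)·R1: [0, 756/31, 756/31]
R4 ← R4 − (3/31)·R1: [0, 1080/31, 1080/31]
R3 ← R3 + (7/2)·R2: [0, 0, 0]
R4 ← R4 + (5)·R2: [0, 0, 0]
2 nonzero rows, so rank(PC) = 2.

2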